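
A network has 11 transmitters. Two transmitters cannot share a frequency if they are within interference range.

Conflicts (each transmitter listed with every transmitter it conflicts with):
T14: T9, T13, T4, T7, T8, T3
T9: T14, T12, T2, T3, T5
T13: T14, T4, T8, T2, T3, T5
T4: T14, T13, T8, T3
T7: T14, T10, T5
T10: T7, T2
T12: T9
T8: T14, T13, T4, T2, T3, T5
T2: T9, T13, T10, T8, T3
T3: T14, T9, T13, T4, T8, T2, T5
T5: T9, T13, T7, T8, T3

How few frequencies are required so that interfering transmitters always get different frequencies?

5

T14, T13, T4, T8, T3 pairwise conflict, so at least 5 frequencies are needed.
5 frequencies suffice: T14=3, T9=2, T13=4, T4=5, T7=1, T10=2, T12=1, T8=2, T2=3, T3=1, T5=3. No two conflicting transmitters share a frequency.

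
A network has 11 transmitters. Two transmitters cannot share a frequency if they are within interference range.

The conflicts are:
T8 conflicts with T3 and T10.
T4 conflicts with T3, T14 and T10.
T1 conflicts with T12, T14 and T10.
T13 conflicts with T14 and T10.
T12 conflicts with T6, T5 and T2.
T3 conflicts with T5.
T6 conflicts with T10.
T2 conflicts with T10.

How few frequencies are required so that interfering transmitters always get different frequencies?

T4 and T3 conflict, so at least 2 frequencies are needed.
2 frequencies suffice: frequency 1 → {T12, T3, T14, T10}; frequency 2 → {T8, T4, T1, T13, T6, T5, T2}. No two conflicting transmitters share a frequency.

2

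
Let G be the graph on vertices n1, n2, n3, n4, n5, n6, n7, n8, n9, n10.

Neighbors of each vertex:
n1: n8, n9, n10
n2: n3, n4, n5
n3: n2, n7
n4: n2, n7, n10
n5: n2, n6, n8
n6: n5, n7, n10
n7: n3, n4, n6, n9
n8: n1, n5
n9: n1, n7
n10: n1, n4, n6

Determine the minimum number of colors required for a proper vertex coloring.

3

The cycle n5-n8-n1-n10-n6-n5 has odd length 5, so it cannot be 2-colored; at least 3 colors are needed.
3 colors suffice: n1=R, n2=G, n3=B, n4=B, n5=R, n6=B, n7=R, n8=B, n9=B, n10=G. Each edge has distinct colors on its endpoints.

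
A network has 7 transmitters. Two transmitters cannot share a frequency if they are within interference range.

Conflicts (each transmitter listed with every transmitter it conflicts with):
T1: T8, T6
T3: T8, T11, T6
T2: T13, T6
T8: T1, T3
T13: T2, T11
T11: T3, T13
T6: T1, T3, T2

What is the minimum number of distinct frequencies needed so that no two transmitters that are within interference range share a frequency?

3

The cycle T13-T2-T6-T3-T11-T13 has odd length 5, so it cannot be 2-colored; at least 3 frequencies are needed.
A valid assignment using 3 frequencies: T1=2, T3=2, T2=2, T8=1, T13=3, T11=1, T6=1. Every pair that conflicts lands in different frequencies.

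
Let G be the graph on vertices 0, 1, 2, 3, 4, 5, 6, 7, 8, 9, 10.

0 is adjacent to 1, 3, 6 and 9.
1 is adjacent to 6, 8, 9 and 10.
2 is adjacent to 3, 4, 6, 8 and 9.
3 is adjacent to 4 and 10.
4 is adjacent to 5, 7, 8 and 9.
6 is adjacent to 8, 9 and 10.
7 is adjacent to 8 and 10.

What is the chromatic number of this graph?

4

0, 1, 6, 9 are mutually adjacent (a clique of size 4), so at least 4 colors are needed.
4 colors suffice: color a → {4, 6}; color b → {3, 5, 8, 9}; color c → {1, 2, 7}; color d → {0, 10}. Every edge joins two different colors.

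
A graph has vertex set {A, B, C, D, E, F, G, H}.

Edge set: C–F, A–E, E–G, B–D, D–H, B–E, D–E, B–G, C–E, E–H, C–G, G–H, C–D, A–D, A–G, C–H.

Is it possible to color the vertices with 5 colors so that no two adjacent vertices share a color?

Yes

The chromatic number is 4. C, E, G, H are mutually adjacent (a clique of size 4), so at least 4 colors are needed.
One proper 4-coloring: A=3, B=3, C=3, D=2, E=1, F=1, G=2, H=4.
Since 5 ≥ 4, a proper 5-coloring certainly exists.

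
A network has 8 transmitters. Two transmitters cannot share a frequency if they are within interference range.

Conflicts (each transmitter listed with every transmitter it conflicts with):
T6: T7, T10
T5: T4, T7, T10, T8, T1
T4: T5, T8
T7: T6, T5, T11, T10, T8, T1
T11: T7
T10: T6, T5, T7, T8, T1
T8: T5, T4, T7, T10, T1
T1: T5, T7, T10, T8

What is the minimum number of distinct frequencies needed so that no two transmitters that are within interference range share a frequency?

T5, T7, T10, T8, T1 all conflict with each other, so at least 5 frequencies are needed.
Using 5 frequencies: T6=2, T5=2, T4=1, T7=1, T11=2, T10=3, T8=4, T1=5. Each listed conflict is separated.

5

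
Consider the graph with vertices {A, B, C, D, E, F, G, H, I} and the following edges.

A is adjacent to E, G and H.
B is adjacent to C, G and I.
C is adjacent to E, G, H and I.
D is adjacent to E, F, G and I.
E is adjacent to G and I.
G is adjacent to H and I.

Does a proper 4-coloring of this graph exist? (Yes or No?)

The chromatic number is 4. B, C, G, I form a clique, so at least 4 colors are needed.
One proper 4-coloring: A=blue, B=yellow, C=blue, D=blue, E=yellow, F=red, G=red, H=green, I=green.
That is already a proper 4-coloring.

Yes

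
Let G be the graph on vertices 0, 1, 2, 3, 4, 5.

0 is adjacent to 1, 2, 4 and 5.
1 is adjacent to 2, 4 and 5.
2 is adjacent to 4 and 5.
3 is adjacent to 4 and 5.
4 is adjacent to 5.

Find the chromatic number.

0, 1, 2, 4, 5 form a clique, so at least 5 colors are needed.
5 colors suffice: 0=green, 1=yellow, 2=purple, 3=green, 4=blue, 5=red. Each edge has distinct colors on its endpoints.

5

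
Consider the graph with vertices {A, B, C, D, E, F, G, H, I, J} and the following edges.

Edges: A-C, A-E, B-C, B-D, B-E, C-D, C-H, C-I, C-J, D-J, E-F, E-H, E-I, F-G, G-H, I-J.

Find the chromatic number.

B, C, D form a triangle, so at least 3 colors are needed.
3 colors suffice: A=2, B=3, C=1, D=2, E=1, F=2, G=1, H=2, I=2, J=3. No two adjacent vertices share a color.

3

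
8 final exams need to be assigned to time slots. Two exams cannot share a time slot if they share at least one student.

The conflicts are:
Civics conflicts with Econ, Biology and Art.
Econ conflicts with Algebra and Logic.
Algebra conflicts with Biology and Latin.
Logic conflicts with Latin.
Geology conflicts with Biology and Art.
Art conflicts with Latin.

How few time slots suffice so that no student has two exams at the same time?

The cycle Latin-Art-Geology-Biology-Algebra-Latin has odd length 5, so it cannot be 2-colored; at least 3 time slots are needed.
3 time slots suffice: Civics=1, Econ=2, Algebra=1, Logic=1, Geology=1, Biology=2, Art=2, Latin=3. No two conflicting exams share a time slot.

3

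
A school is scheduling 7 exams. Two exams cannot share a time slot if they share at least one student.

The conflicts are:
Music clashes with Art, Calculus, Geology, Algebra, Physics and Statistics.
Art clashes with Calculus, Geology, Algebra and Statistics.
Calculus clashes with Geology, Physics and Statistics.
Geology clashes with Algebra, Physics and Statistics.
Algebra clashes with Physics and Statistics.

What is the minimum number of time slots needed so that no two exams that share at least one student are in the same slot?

5

Music, Art, Geology, Algebra, Statistics pairwise conflict, so at least 5 time slots are needed.
Using 5 time slots: Music=2, Art=4, Calculus=3, Geology=1, Algebra=3, Physics=4, Statistics=5. No two conflicting exams share a time slot.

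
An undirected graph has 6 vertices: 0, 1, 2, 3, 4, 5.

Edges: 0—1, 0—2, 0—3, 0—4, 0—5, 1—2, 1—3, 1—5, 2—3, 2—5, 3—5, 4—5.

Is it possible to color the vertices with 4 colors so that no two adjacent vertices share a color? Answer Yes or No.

0, 1, 2, 3, 5 are mutually adjacent (a clique of size 5), so at least 5 colors are needed.
So 4 colors are not enough.

No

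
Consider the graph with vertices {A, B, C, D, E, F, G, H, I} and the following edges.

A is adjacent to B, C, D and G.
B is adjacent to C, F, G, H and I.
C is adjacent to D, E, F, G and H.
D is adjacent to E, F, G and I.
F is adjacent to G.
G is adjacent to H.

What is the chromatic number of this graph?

A, B, C, G are mutually adjacent (a clique of size 4), so at least 4 colors are needed.
4 colors suffice: color 1 → {C, I}; color 2 → {B, D}; color 3 → {E, G}; color 4 → {A, F, H}. Every edge joins two different colors.

4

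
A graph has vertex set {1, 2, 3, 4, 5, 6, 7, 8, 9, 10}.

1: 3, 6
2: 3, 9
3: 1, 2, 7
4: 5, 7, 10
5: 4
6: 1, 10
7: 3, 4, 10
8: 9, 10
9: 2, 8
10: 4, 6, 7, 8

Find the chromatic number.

4, 7, 10 form a triangle, so at least 3 colors are needed.
A valid assignment using 3 colors: 1=b, 2=b, 3=a, 4=b, 5=a, 6=c, 7=c, 8=b, 9=a, 10=a. Every edge joins two different colors.

3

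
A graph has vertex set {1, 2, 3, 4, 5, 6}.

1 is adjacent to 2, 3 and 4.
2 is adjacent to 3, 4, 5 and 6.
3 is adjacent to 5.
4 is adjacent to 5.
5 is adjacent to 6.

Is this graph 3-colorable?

Yes

The chromatic number is 3. 2, 4, 5 are mutually adjacent, so at least 3 colors are needed.
One proper 3-coloring: 1=blue, 2=red, 3=green, 4=green, 5=blue, 6=green.
That is already a proper 3-coloring.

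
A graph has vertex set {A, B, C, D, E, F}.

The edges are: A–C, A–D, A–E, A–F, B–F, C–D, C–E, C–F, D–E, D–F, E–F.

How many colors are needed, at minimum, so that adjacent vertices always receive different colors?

5

A, C, D, E, F are mutually adjacent (a clique of size 5), so at least 5 colors are needed.
One proper 5-coloring: A=5, B=2, C=4, D=2, E=3, F=1. Every edge joins two different colors.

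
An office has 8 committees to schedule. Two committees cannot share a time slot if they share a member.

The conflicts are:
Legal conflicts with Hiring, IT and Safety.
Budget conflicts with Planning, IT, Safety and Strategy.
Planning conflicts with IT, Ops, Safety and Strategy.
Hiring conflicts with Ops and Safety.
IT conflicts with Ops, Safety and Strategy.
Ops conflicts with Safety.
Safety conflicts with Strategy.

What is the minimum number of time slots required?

Budget, Planning, IT, Safety, Strategy all conflict with each other, so at least 5 time slots are needed.
5 time slots suffice: time slot 1 → {Safety}; time slot 2 → {Hiring, IT}; time slot 3 → {Legal, Planning}; time slot 4 → {Ops, Strategy}; time slot 5 → {Budget}. Every pair that conflicts lands in different time slots.

5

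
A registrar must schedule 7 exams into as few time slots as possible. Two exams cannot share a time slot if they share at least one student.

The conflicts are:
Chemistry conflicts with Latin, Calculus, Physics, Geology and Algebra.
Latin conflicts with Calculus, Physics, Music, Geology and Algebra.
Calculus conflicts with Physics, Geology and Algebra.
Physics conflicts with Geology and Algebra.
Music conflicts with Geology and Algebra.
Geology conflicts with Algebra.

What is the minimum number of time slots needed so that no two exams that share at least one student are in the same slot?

Chemistry, Latin, Calculus, Physics, Geology, Algebra are mutually in conflict, so at least 6 time slots are needed.
6 time slots suffice: time slot 1 → {Geology}; time slot 2 → {Latin}; time slot 3 → {Algebra}; time slot 4 → {Physics, Music}; time slot 5 → {Chemistry}; time slot 6 → {Calculus}. Each listed conflict is separated.

6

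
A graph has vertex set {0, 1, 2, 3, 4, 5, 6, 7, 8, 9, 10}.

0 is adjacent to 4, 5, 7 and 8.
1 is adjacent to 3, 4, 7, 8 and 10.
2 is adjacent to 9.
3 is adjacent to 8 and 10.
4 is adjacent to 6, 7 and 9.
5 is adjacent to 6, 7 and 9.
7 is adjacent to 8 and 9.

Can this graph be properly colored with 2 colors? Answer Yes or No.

0, 5, 7 are mutually adjacent, so at least 3 colors are needed.
So 2 colors are not enough.

No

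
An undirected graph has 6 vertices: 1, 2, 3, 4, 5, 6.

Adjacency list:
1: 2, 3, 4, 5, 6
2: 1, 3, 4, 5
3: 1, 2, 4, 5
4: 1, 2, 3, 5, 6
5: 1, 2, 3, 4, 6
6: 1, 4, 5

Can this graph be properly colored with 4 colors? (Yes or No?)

No

1, 2, 3, 4, 5 are mutually adjacent (a clique of size 5), so at least 5 colors are needed.
So 4 colors are not enough.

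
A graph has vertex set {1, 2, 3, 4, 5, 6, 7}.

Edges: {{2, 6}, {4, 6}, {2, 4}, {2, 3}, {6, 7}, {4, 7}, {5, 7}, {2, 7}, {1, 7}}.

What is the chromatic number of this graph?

2, 4, 6, 7 form a clique, so at least 4 colors are needed.
One proper 4-coloring: 1=b, 2=b, 3=a, 4=d, 5=b, 6=c, 7=a. No two adjacent vertices share a color.

4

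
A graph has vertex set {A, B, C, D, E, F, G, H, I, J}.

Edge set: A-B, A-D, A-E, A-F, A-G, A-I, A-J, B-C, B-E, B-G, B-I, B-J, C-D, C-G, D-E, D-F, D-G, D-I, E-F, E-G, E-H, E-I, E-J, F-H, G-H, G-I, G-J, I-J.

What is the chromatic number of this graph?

6

A, B, E, G, I, J form a clique, so at least 6 colors are needed.
One proper 6-coloring: A=3, B=4, C=1, D=4, E=1, F=2, G=2, H=3, I=5, J=6. Each edge has distinct colors on its endpoints.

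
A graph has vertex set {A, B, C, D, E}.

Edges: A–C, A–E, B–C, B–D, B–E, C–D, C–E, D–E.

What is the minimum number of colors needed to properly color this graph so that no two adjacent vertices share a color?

B, C, D, E form a clique, so at least 4 colors are needed.
4 colors suffice: color 1 → {C}; color 2 → {E}; color 3 → {A, B}; color 4 → {D}. Every edge joins two different colors.

4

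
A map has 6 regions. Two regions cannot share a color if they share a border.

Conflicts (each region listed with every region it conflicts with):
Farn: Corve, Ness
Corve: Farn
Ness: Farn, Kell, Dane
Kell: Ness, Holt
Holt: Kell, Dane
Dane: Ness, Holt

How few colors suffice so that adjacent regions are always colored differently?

Farn and Corve conflict, so at least 2 colors are needed.
2 colors suffice: color 1 → {Corve, Ness, Holt}; color 2 → {Farn, Kell, Dane}. Every pair that conflicts lands in different colors.

2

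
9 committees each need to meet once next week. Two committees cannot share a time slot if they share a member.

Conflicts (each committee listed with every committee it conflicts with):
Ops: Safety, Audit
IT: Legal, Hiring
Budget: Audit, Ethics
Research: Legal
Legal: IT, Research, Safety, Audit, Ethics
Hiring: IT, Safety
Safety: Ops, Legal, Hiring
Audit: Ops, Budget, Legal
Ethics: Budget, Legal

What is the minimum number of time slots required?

Research and Legal conflict, so at least 2 time slots are needed.
2 time slots suffice: time slot 1 → {Ops, Budget, Legal, Hiring}; time slot 2 → {IT, Research, Safety, Audit, Ethics}. Each listed conflict is separated.

2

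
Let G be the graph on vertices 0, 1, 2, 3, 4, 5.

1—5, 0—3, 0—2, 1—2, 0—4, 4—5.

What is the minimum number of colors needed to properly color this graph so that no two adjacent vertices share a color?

The cycle 4-0-2-1-5-4 has odd length 5, so it cannot be 2-colored; at least 3 colors are needed.
3 colors suffice: 0=a, 1=c, 2=b, 3=b, 4=b, 5=a. No two adjacent vertices share a color.

3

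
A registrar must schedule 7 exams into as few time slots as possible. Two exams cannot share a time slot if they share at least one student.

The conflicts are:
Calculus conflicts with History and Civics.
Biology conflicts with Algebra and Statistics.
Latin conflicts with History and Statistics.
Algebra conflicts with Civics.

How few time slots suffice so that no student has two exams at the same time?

The cycle Calculus-Civics-Algebra-Biology-Statistics-Latin-History-Calculus has odd length 7, so it cannot be 2-colored; at least 3 time slots are needed.
A valid assignment using 3 time slots: Calculus=1, Biology=1, Latin=1, History=2, Algebra=2, Statistics=2, Civics=3. Each listed conflict is separated.

3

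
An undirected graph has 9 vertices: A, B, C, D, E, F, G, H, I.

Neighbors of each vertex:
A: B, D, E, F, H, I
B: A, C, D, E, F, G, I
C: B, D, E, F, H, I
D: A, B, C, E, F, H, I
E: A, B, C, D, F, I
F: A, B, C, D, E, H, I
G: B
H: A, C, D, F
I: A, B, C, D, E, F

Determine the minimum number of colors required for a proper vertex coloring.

A, B, D, E, F, I are pairwise adjacent (a clique of size 6), so at least 6 colors are needed.
A valid assignment using 6 colors: A=4, B=1, C=4, D=2, E=5, F=3, G=2, H=1, I=6. Every edge joins two different colors.

6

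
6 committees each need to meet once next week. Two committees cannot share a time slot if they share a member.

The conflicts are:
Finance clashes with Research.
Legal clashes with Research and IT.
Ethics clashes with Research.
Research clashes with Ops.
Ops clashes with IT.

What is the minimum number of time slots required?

2

Finance and Research conflict, so at least 2 time slots are needed.
Using 2 time slots: Finance=2, Legal=2, Ethics=2, Research=1, Ops=2, IT=1. Every pair that conflicts lands in different time slots.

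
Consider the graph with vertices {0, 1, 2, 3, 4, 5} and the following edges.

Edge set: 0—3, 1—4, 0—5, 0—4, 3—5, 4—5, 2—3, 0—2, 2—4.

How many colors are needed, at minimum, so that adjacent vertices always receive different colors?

0, 3, 5 are mutually adjacent, so at least 3 colors are needed.
3 colors suffice: color red → {0, 1}; color blue → {3, 4}; color green → {2, 5}. No two adjacent vertices share a color.

3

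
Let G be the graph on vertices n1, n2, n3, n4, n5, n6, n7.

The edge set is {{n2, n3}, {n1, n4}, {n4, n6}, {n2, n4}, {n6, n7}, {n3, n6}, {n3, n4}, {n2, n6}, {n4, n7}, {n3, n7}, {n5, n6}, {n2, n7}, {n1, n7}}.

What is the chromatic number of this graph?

n2, n3, n4, n6, n7 form a clique, so at least 5 colors are needed.
5 colors suffice: n1=2, n2=4, n3=5, n4=1, n5=1, n6=2, n7=3. Every edge joins two different colors.

5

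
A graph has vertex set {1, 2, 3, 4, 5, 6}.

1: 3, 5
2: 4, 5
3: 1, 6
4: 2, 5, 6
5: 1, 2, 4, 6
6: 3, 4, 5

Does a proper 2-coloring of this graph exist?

No

4, 5, 6 are mutually adjacent, so at least 3 colors are needed.
So 2 colors are not enough.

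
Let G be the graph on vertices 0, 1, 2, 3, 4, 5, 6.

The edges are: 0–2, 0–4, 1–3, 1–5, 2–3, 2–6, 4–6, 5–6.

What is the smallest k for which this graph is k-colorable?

3

The cycle 1-5-6-2-3-1 has odd length 5, so it cannot be 2-colored; at least 3 colors are needed.
One proper 3-coloring: 0=red, 1=green, 2=blue, 3=red, 4=blue, 5=blue, 6=red. Each edge has distinct colors on its endpoints.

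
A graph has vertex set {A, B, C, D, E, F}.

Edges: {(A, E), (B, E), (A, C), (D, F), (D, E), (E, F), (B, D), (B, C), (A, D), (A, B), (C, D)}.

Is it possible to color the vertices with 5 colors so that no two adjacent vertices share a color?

Yes

The chromatic number is 4. A, B, D, E form a clique, so at least 4 colors are needed.
4 colors suffice: color 1 → {D}; color 2 → {C, E}; color 3 → {B, F}; color 4 → {A}.
Since 5 ≥ 4, a proper 5-coloring certainly exists.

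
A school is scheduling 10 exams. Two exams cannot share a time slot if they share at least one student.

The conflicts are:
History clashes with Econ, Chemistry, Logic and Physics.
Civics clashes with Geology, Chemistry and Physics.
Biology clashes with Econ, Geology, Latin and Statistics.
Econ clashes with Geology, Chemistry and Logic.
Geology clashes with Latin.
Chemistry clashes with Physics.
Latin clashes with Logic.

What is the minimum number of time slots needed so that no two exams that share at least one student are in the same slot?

Civics, Chemistry, Physics all conflict with each other, so at least 3 time slots are needed.
3 time slots suffice: time slot 1 → {Econ, Latin, Statistics, Physics}; time slot 2 → {History, Civics, Biology}; time slot 3 → {Geology, Chemistry, Logic}. Every pair that conflicts lands in different time slots.

3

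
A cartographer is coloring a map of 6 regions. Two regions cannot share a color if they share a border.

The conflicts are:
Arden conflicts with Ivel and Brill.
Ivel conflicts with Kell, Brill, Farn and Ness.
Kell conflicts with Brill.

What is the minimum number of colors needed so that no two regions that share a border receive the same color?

3

Ivel, Kell, Brill pairwise conflict, so at least 3 colors are needed.
3 colors suffice: color 1 → {Ivel}; color 2 → {Brill, Farn, Ness}; color 3 → {Arden, Kell}. Each listed conflict is separated.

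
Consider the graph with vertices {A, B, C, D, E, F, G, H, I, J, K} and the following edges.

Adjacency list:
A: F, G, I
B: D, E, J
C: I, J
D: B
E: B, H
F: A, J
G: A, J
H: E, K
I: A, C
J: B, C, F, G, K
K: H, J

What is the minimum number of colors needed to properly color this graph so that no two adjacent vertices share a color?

3

The cycle F-J-C-I-A-F has odd length 5, so it cannot be 2-colored; at least 3 colors are needed.
3 colors suffice: color 1 → {A, D, E, J}; color 2 → {B, C, F, G, K}; color 3 → {H, I}. Every edge joins two different colors.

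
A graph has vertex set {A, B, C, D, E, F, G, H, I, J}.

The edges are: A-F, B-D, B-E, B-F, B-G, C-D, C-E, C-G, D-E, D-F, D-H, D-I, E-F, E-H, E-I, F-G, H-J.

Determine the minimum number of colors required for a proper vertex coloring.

4

B, D, E, F form a clique, so at least 4 colors are needed.
4 colors suffice: color 1 → {A, E, G, J}; color 2 → {D}; color 3 → {C, F, H, I}; color 4 → {B}. No two adjacent vertices share a color.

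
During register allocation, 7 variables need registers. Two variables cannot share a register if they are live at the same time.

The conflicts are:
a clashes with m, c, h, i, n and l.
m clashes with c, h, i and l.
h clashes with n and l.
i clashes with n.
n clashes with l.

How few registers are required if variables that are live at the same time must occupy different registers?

a, m, h, l are mutually in conflict, so at least 4 registers are needed.
Using 4 registers: a=1, m=2, c=3, h=4, i=3, n=2, l=3. No two conflicting variables share a register.

4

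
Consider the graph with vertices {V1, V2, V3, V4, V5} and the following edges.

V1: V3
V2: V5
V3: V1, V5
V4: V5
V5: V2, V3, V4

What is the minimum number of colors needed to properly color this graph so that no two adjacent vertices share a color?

2

V1 and V3 are adjacent, so at least 2 colors are needed.
One proper 2-coloring: V1=1, V2=2, V3=2, V4=2, V5=1. Every edge joins two different colors.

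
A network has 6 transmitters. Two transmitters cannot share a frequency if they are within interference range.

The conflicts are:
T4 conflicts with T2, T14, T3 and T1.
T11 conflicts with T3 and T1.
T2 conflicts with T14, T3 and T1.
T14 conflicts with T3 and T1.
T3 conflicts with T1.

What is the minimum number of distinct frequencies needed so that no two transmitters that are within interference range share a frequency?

T4, T2, T14, T3, T1 pairwise conflict, so at least 5 frequencies are needed.
5 frequencies suffice: frequency 1 → {T3}; frequency 2 → {T1}; frequency 3 → {T11, T14}; frequency 4 → {T2}; frequency 5 → {T4}. Every pair that conflicts lands in different frequencies.

5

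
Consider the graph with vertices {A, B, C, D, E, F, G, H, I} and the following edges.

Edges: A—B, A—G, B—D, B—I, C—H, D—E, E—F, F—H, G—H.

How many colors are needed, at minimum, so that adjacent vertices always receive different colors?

The cycle H-F-E-D-B-A-G-H has odd length 7, so it cannot be 2-colored; at least 3 colors are needed.
3 colors suffice: color 1 → {B, E, H}; color 2 → {C, D, F, G, I}; color 3 → {A}. Each edge has distinct colors on its endpoints.

3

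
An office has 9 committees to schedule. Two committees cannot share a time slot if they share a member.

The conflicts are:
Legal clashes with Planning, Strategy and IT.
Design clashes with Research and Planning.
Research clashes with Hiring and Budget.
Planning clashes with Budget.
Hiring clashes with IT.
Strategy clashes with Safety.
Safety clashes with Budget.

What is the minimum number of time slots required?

3

The cycle Strategy-Safety-Budget-Planning-Legal-Strategy has odd length 5, so it cannot be 2-colored; at least 3 time slots are needed.
3 time slots suffice: time slot 1 → {Legal, Design, Hiring, Budget}; time slot 2 → {Research, Planning, Strategy, IT}; time slot 3 → {Safety}. Every pair that conflicts lands in different time slots.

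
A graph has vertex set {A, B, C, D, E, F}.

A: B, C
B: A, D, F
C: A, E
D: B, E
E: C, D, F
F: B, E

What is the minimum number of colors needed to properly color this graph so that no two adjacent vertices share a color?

3

The cycle F-E-C-A-B-F has odd length 5, so it cannot be 2-colored; at least 3 colors are needed.
3 colors suffice: color 1 → {B, E}; color 2 → {C, D, F}; color 3 → {A}. Every edge joins two different colors.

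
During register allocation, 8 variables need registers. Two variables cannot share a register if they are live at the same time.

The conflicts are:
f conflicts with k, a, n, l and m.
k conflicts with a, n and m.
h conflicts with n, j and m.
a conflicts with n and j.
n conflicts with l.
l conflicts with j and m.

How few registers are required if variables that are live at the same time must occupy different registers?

f, k, a, n all conflict with each other, so at least 4 registers are needed.
A valid assignment using 4 registers: f=2, k=3, h=2, a=4, n=1, l=3, j=1, m=1. No two conflicting variables share a register.

4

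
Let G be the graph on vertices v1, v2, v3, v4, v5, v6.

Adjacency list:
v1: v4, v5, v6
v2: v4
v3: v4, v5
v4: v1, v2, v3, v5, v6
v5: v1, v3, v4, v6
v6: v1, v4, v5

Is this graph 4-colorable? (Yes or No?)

Yes

The chromatic number is 4. v1, v4, v5, v6 are mutually adjacent (a clique of size 4), so at least 4 colors are needed.
4 colors suffice: color 1 → {v4}; color 2 → {v2, v5}; color 3 → {v1, v3}; color 4 → {v6}.
That is already a proper 4-coloring.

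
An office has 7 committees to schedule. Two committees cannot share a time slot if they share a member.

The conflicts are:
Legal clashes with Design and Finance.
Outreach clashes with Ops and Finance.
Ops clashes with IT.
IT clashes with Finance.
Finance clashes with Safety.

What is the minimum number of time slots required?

2

Outreach and Finance conflict, so at least 2 time slots are needed.
2 time slots suffice: time slot 1 → {Ops, Design, Finance}; time slot 2 → {Legal, Outreach, IT, Safety}. Every pair that conflicts lands in different time slots.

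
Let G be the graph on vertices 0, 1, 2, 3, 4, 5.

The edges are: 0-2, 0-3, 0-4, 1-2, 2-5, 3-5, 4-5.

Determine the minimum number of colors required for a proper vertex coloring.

3 and 5 are adjacent, so at least 2 colors are needed.
A valid assignment using 2 colors: 0=red, 1=red, 2=blue, 3=blue, 4=blue, 5=red. Every edge joins two different colors.

2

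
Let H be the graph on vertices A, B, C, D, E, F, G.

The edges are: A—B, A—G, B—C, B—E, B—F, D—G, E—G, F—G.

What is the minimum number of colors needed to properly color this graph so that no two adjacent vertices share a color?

2

B and E are adjacent, so at least 2 colors are needed.
2 colors suffice: color 1 → {B, G}; color 2 → {A, C, D, E, F}. No two adjacent vertices share a color.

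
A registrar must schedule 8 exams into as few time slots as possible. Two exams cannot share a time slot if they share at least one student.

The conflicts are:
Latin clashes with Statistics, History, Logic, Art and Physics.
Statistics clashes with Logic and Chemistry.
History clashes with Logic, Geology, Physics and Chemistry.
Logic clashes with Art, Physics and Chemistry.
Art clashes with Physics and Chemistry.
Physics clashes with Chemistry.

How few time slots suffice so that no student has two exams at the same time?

History, Logic, Physics, Chemistry all conflict with each other, so at least 4 time slots are needed.
A valid assignment using 4 time slots: Latin=3, Statistics=2, History=2, Logic=1, Geology=1, Art=2, Physics=4, Chemistry=3. Each listed conflict is separated.

4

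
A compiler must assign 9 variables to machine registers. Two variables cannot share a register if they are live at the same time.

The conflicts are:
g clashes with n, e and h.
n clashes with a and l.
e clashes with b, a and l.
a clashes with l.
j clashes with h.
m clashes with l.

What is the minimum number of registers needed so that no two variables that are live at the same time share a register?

3

n, a, l are mutually in conflict, so at least 3 registers are needed.
3 registers suffice: g=1, n=2, e=2, b=1, a=3, j=1, m=2, l=1, h=2. No two conflicting variables share a register.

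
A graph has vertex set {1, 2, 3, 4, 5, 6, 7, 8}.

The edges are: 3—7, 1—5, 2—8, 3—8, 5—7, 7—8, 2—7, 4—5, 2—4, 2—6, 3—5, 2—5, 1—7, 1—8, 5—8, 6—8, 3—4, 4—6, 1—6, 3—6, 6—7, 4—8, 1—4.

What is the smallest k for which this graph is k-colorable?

2, 4, 6, 8 form a clique, so at least 4 colors are needed.
One proper 4-coloring: 1=yellow, 2=yellow, 3=yellow, 4=green, 5=blue, 6=blue, 7=green, 8=red. Each edge has distinct colors on its endpoints.

4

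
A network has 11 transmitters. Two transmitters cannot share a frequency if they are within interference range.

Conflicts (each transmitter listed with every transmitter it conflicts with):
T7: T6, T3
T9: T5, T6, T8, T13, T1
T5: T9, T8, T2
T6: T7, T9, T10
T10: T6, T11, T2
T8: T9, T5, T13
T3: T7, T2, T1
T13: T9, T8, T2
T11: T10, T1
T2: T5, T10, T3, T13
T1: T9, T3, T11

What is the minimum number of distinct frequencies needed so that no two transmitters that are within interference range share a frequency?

3

T9, T8, T13 all conflict with each other, so at least 3 frequencies are needed.
3 frequencies suffice: frequency 1 → {T7, T9, T11, T2}; frequency 2 → {T5, T6, T13, T1}; frequency 3 → {T10, T8, T3}. No two conflicting transmitters share a frequency.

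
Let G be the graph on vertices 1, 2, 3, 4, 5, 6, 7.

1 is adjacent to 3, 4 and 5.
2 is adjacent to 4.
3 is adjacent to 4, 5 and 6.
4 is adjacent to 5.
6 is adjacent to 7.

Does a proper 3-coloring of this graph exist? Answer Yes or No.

No

1, 3, 4, 5 form a clique, so at least 4 colors are needed.
So 3 colors are not enough.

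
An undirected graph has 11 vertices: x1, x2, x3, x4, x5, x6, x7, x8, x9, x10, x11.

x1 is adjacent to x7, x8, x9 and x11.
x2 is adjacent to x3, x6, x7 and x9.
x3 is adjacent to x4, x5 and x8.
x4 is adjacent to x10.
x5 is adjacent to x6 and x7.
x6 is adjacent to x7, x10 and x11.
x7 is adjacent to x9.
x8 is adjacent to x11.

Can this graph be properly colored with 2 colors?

No

x1, x8, x11 are mutually adjacent, so at least 3 colors are needed.
So 2 colors are not enough.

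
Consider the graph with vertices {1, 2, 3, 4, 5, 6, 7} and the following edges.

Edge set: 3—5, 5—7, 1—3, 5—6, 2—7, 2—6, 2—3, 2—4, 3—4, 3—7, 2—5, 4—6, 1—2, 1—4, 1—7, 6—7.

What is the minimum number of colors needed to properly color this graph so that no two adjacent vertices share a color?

2, 3, 5, 7 are pairwise adjacent (a clique of size 4), so at least 4 colors are needed.
A valid assignment using 4 colors: 1=d, 2=a, 3=b, 4=c, 5=d, 6=b, 7=c. No two adjacent vertices share a color.

4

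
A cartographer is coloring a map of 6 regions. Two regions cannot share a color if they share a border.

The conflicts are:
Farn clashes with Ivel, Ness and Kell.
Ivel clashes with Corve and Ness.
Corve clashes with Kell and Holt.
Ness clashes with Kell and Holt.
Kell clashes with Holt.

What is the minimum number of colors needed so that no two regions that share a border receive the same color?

3

Farn, Ness, Kell all conflict with each other, so at least 3 colors are needed.
3 colors suffice: Farn=3, Ivel=1, Corve=2, Ness=2, Kell=1, Holt=3. Every pair that conflicts lands in different colors.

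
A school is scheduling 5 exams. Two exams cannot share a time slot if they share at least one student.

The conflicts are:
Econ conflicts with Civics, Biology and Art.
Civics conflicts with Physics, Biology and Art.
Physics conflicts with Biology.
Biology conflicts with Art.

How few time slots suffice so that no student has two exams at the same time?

Econ, Civics, Biology, Art all conflict with each other, so at least 4 time slots are needed.
4 time slots suffice: time slot 1 → {Civics}; time slot 2 → {Biology}; time slot 3 → {Physics, Art}; time slot 4 → {Econ}. No two conflicting exams share a time slot.

4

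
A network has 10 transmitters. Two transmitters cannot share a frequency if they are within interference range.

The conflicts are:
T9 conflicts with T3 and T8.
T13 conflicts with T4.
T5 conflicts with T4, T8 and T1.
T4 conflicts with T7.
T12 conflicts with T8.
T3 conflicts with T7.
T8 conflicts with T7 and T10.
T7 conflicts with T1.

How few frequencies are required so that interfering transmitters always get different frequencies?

T8 and T10 conflict, so at least 2 frequencies are needed.
2 frequencies suffice: frequency 1 → {T4, T3, T8, T1}; frequency 2 → {T9, T13, T5, T12, T7, T10}. Each listed conflict is separated.

2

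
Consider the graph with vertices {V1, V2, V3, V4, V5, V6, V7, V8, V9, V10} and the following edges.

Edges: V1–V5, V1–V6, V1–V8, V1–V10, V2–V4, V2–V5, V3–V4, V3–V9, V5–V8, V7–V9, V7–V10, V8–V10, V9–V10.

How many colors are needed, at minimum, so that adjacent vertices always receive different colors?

V1, V5, V8 form a triangle, so at least 3 colors are needed.
3 colors suffice: V1=1, V2=1, V3=2, V4=3, V5=2, V6=2, V7=3, V8=3, V9=1, V10=2. Each edge has distinct colors on its endpoints.

3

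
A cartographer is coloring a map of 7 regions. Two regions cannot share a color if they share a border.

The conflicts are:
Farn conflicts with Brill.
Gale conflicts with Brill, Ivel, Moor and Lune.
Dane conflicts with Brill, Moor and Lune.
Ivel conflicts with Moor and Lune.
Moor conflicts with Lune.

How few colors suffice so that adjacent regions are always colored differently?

Gale, Ivel, Moor, Lune are mutually in conflict, so at least 4 colors are needed.
4 colors suffice: Farn=2, Gale=3, Dane=3, Brill=1, Ivel=4, Moor=2, Lune=1. Each listed conflict is separated.

4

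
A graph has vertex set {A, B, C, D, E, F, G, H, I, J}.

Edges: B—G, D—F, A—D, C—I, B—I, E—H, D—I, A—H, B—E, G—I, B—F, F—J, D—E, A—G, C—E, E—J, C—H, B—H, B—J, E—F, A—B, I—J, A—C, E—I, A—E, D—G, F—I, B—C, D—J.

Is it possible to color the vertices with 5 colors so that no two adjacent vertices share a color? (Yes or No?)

The chromatic number is 5. A, B, C, E, H form a clique, so at least 5 colors are needed.
5 colors suffice: A=3, B=1, C=4, D=1, E=2, F=5, G=2, H=5, I=3, J=4.
That is already a proper 5-coloring.

Yes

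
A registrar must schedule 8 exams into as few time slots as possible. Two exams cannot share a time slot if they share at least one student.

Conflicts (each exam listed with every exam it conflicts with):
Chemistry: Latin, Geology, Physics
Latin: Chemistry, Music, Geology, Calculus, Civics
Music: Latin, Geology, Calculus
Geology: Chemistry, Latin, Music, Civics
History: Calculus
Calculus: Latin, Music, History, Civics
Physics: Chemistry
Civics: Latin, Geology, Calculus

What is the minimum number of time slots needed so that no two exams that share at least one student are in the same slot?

Latin, Music, Calculus are mutually in conflict, so at least 3 time slots are needed.
Using 3 time slots: Chemistry=3, Latin=1, Music=3, Geology=2, History=1, Calculus=2, Physics=1, Civics=3. Each listed conflict is separated.

3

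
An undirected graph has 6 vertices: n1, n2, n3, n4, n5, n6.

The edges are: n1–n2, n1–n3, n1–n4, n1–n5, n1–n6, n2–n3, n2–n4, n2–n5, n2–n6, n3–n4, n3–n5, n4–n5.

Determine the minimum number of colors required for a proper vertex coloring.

n1, n2, n3, n4, n5 are mutually adjacent (a clique of size 5), so at least 5 colors are needed.
5 colors suffice: n1=2, n2=1, n3=4, n4=3, n5=5, n6=3. No two adjacent vertices share a color.

5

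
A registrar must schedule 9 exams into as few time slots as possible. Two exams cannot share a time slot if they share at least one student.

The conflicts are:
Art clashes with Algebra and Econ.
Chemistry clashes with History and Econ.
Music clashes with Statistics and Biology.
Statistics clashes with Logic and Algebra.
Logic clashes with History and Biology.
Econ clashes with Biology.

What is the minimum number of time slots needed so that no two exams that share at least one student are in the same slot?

3

The cycle Chemistry-Econ-Biology-Logic-History-Chemistry has odd length 5, so it cannot be 2-colored; at least 3 time slots are needed.
3 time slots suffice: time slot 1 → {Art, Chemistry, Statistics, Biology}; time slot 2 → {Music, Logic, Algebra, Econ}; time slot 3 → {History}. Every pair that conflicts lands in different time slots.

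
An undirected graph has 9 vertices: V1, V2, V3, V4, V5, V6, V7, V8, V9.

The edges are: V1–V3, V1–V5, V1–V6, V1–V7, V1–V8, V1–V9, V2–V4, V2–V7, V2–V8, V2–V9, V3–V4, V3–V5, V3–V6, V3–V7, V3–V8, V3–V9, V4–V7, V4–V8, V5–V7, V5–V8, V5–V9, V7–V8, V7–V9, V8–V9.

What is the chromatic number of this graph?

6

V1, V3, V5, V7, V8, V9 are mutually adjacent (a clique of size 6), so at least 6 colors are needed.
A valid assignment using 6 colors: V1=4, V2=3, V3=3, V4=4, V5=6, V6=1, V7=1, V8=2, V9=5. Every edge joins two different colors.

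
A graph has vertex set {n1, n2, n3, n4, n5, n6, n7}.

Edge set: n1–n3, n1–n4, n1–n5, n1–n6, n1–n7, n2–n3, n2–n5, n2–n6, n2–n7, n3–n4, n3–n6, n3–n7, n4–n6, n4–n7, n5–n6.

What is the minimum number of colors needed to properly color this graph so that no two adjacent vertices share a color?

n1, n3, n4, n7 are mutually adjacent (a clique of size 4), so at least 4 colors are needed.
4 colors suffice: n1=1, n2=1, n3=2, n4=4, n5=2, n6=3, n7=3. No two adjacent vertices share a color.

4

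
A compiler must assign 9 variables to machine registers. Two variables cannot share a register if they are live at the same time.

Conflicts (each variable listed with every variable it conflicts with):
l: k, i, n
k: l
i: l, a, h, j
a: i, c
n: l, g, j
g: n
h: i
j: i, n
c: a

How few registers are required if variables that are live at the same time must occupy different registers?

2

l and k conflict, so at least 2 registers are needed.
2 registers suffice: l=2, k=1, i=1, a=2, n=1, g=2, h=2, j=2, c=1. Each listed conflict is separated.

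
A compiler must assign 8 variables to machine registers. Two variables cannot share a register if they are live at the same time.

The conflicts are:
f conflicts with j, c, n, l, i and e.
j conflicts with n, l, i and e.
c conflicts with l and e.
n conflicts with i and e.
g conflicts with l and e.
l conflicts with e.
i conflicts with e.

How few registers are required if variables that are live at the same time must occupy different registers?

5

f, j, n, i, e all conflict with each other, so at least 5 registers are needed.
5 registers suffice: register 1 → {e}; register 2 → {f, g}; register 3 → {l, i}; register 4 → {j, c}; register 5 → {n}. Every pair that conflicts lands in different registers.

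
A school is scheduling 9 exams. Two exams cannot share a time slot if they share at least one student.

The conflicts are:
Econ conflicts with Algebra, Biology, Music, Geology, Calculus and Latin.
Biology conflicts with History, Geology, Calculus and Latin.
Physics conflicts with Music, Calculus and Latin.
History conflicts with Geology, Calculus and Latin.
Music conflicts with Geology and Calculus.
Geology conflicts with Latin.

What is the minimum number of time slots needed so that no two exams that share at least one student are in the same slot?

4

Biology, History, Geology, Latin are mutually in conflict, so at least 4 time slots are needed.
4 time slots suffice: time slot 1 → {Econ, Physics, History}; time slot 2 → {Algebra, Geology, Calculus}; time slot 3 → {Biology, Music}; time slot 4 → {Latin}. No two conflicting exams share a time slot.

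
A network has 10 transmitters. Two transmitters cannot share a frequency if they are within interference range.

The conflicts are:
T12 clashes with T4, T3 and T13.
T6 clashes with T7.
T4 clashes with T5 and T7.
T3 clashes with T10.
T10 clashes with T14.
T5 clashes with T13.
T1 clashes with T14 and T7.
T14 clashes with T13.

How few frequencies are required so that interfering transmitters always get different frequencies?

The cycle T14-T10-T3-T12-T13-T14 has odd length 5, so it cannot be 2-colored; at least 3 frequencies are needed.
Using 3 frequencies: T12=1, T6=2, T4=2, T3=2, T10=3, T5=1, T1=2, T14=1, T13=2, T7=1. No two conflicting transmitters share a frequency.

3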